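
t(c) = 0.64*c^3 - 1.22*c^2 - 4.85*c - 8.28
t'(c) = 1.92*c^2 - 2.44*c - 4.85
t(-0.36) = -6.72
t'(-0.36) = -3.72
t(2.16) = -18.00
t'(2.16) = -1.16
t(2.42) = -18.09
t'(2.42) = 0.49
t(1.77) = -17.14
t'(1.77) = -3.15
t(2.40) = -18.10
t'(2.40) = 0.35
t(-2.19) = -10.23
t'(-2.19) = 9.70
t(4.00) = -6.24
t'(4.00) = 16.11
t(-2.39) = -12.39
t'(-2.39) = 11.95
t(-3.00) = -21.99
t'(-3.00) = 19.75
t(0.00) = -8.28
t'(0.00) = -4.85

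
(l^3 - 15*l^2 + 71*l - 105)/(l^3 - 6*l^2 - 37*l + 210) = (l - 3)/(l + 6)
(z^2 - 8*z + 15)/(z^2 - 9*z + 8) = (z^2 - 8*z + 15)/(z^2 - 9*z + 8)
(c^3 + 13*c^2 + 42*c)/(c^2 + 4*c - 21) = c*(c + 6)/(c - 3)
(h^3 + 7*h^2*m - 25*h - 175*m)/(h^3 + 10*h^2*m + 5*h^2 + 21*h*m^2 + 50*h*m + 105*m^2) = (h - 5)/(h + 3*m)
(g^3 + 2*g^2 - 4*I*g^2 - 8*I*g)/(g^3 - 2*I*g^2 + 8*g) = (g + 2)/(g + 2*I)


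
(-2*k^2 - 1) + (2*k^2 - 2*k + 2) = 1 - 2*k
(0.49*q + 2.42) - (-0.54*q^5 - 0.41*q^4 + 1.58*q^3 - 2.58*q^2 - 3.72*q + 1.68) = 0.54*q^5 + 0.41*q^4 - 1.58*q^3 + 2.58*q^2 + 4.21*q + 0.74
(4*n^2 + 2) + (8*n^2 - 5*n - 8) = 12*n^2 - 5*n - 6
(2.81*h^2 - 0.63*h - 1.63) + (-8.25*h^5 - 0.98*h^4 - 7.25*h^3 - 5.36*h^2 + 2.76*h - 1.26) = -8.25*h^5 - 0.98*h^4 - 7.25*h^3 - 2.55*h^2 + 2.13*h - 2.89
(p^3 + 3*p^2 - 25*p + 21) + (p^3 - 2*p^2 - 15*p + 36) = 2*p^3 + p^2 - 40*p + 57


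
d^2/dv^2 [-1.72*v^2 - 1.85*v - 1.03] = -3.44000000000000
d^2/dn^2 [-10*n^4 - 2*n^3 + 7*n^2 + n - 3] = -120*n^2 - 12*n + 14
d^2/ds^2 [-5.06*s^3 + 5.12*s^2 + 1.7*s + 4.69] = 10.24 - 30.36*s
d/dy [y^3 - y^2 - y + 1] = 3*y^2 - 2*y - 1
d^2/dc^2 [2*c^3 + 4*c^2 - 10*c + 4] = 12*c + 8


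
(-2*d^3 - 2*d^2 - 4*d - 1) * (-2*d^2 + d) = 4*d^5 + 2*d^4 + 6*d^3 - 2*d^2 - d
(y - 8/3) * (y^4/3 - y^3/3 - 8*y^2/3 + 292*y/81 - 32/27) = y^5/3 - 11*y^4/9 - 16*y^3/9 + 868*y^2/81 - 2624*y/243 + 256/81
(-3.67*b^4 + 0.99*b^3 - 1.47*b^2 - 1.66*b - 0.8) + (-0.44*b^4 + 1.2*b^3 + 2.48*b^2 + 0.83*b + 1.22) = -4.11*b^4 + 2.19*b^3 + 1.01*b^2 - 0.83*b + 0.42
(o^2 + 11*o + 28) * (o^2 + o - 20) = o^4 + 12*o^3 + 19*o^2 - 192*o - 560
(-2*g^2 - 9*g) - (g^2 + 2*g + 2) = -3*g^2 - 11*g - 2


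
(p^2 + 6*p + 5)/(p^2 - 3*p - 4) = (p + 5)/(p - 4)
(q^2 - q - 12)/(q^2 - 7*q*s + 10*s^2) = (q^2 - q - 12)/(q^2 - 7*q*s + 10*s^2)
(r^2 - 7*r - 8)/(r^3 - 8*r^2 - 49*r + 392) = (r + 1)/(r^2 - 49)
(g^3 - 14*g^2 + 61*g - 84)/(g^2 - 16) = (g^2 - 10*g + 21)/(g + 4)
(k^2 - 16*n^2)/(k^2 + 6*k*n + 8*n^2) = (k - 4*n)/(k + 2*n)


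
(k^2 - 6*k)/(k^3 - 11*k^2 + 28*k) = (k - 6)/(k^2 - 11*k + 28)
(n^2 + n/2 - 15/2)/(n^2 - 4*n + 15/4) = 2*(n + 3)/(2*n - 3)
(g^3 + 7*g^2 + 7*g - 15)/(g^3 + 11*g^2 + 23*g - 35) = (g + 3)/(g + 7)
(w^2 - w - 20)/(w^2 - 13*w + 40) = (w + 4)/(w - 8)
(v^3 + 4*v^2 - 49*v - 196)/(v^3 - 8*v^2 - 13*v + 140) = (v + 7)/(v - 5)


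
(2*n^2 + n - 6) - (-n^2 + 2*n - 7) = 3*n^2 - n + 1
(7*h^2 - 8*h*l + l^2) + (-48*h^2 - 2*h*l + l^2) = -41*h^2 - 10*h*l + 2*l^2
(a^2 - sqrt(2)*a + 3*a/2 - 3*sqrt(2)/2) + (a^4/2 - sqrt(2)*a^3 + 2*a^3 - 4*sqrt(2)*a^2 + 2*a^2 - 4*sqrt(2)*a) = a^4/2 - sqrt(2)*a^3 + 2*a^3 - 4*sqrt(2)*a^2 + 3*a^2 - 5*sqrt(2)*a + 3*a/2 - 3*sqrt(2)/2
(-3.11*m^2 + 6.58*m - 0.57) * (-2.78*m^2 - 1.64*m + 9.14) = 8.6458*m^4 - 13.192*m^3 - 37.632*m^2 + 61.076*m - 5.2098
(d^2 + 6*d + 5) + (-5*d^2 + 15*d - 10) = -4*d^2 + 21*d - 5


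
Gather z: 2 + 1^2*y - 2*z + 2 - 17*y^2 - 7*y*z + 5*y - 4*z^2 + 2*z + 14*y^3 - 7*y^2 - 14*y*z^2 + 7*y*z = 14*y^3 - 24*y^2 + 6*y + z^2*(-14*y - 4) + 4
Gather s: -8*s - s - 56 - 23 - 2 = -9*s - 81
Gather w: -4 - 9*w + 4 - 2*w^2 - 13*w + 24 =-2*w^2 - 22*w + 24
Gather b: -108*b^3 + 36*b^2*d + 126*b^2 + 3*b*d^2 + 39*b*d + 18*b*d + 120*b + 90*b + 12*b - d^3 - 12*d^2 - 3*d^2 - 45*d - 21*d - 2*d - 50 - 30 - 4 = -108*b^3 + b^2*(36*d + 126) + b*(3*d^2 + 57*d + 222) - d^3 - 15*d^2 - 68*d - 84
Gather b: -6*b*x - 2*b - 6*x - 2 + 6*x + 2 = b*(-6*x - 2)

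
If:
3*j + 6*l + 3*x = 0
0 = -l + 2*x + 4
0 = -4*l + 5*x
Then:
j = 56/3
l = -20/3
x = -16/3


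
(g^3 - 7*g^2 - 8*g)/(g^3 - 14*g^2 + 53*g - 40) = g*(g + 1)/(g^2 - 6*g + 5)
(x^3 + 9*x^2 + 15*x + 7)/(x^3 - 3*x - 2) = (x + 7)/(x - 2)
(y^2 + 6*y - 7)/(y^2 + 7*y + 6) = (y^2 + 6*y - 7)/(y^2 + 7*y + 6)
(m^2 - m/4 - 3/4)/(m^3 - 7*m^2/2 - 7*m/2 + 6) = (4*m + 3)/(2*(2*m^2 - 5*m - 12))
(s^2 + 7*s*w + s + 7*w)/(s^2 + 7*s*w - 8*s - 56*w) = (s + 1)/(s - 8)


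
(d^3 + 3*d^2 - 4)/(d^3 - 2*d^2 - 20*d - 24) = (d - 1)/(d - 6)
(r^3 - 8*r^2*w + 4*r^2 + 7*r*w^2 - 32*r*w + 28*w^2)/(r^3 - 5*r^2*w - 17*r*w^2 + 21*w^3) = (r + 4)/(r + 3*w)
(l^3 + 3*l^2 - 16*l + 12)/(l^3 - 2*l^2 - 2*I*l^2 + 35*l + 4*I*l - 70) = (l^2 + 5*l - 6)/(l^2 - 2*I*l + 35)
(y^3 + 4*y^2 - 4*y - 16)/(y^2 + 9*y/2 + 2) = 2*(y^2 - 4)/(2*y + 1)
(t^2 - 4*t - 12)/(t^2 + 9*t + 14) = (t - 6)/(t + 7)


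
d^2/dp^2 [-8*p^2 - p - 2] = -16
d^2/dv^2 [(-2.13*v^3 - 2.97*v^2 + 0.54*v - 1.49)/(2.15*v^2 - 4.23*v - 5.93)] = (2.8421709430404e-14*v^5 - 2.8421709430404e-14*v^4 - 179.565654*v^3 - 589.093482*v^2 - 326.794212*v - 327.28447)/(9.938375*v^6 - 58.659525*v^5 + 33.17493*v^4 + 247.895343*v^3 - 91.5010860000001*v^2 - 446.242581*v - 208.527857)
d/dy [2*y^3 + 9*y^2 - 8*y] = 6*y^2 + 18*y - 8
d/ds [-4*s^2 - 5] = -8*s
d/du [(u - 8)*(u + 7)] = 2*u - 1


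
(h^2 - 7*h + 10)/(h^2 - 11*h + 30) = (h - 2)/(h - 6)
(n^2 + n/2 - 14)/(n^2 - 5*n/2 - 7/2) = (n + 4)/(n + 1)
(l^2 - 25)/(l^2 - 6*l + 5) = (l + 5)/(l - 1)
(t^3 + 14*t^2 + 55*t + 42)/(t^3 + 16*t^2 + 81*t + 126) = (t + 1)/(t + 3)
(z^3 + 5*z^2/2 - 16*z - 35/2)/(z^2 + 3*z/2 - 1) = (2*z^3 + 5*z^2 - 32*z - 35)/(2*z^2 + 3*z - 2)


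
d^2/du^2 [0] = 0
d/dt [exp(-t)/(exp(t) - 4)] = 2*(2 - exp(t))*exp(-t)/(exp(2*t) - 8*exp(t) + 16)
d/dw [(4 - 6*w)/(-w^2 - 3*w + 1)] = 2*(-3*w^2 + 4*w + 3)/(w^4 + 6*w^3 + 7*w^2 - 6*w + 1)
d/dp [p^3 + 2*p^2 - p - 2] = 3*p^2 + 4*p - 1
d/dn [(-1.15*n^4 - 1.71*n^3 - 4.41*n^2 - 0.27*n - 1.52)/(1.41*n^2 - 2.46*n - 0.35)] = (-3.243*n^5 + 6.0759*n^4 + 10.0232*n^3 + 13.0248*n^2 + 7.3734*n - 3.6447)/(1.9881*n^4 - 6.9372*n^3 + 5.0646*n^2 + 1.722*n + 0.1225)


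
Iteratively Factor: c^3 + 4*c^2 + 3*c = (c + 3)*(c^2 + c) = c*(c + 3)*(c + 1)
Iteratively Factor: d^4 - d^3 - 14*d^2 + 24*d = (d - 2)*(d^3 + d^2 - 12*d) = (d - 2)*(d + 4)*(d^2 - 3*d) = (d - 3)*(d - 2)*(d + 4)*(d)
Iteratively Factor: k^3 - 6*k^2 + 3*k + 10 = (k - 2)*(k^2 - 4*k - 5) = (k - 2)*(k + 1)*(k - 5)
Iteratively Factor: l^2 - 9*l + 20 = (l - 5)*(l - 4)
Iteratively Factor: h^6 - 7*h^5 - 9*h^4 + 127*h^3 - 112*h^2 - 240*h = (h)*(h^5 - 7*h^4 - 9*h^3 + 127*h^2 - 112*h - 240) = h*(h - 4)*(h^4 - 3*h^3 - 21*h^2 + 43*h + 60) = h*(h - 4)*(h - 3)*(h^3 - 21*h - 20) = h*(h - 5)*(h - 4)*(h - 3)*(h^2 + 5*h + 4) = h*(h - 5)*(h - 4)*(h - 3)*(h + 1)*(h + 4)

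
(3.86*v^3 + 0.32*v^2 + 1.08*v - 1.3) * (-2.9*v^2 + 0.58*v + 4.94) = -11.194*v^5 + 1.3108*v^4 + 16.122*v^3 + 5.9772*v^2 + 4.5812*v - 6.422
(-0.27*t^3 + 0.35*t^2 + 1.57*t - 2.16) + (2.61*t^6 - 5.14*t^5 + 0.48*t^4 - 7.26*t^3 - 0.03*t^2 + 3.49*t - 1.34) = 2.61*t^6 - 5.14*t^5 + 0.48*t^4 - 7.53*t^3 + 0.32*t^2 + 5.06*t - 3.5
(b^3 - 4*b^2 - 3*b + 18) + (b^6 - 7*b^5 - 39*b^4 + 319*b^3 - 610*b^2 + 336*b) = b^6 - 7*b^5 - 39*b^4 + 320*b^3 - 614*b^2 + 333*b + 18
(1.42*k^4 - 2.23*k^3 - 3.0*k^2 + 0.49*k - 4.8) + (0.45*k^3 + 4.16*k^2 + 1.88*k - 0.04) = 1.42*k^4 - 1.78*k^3 + 1.16*k^2 + 2.37*k - 4.84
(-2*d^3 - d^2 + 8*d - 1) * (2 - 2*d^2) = 4*d^5 + 2*d^4 - 20*d^3 + 16*d - 2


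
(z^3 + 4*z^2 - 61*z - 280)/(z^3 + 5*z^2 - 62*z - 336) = (z + 5)/(z + 6)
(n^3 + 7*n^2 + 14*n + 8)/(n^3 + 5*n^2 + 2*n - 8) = (n + 1)/(n - 1)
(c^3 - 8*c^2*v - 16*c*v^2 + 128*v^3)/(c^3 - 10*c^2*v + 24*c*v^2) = (-c^2 + 4*c*v + 32*v^2)/(c*(-c + 6*v))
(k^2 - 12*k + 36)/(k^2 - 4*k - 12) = (k - 6)/(k + 2)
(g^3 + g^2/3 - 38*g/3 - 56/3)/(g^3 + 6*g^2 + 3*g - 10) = (3*g^2 - 5*g - 28)/(3*(g^2 + 4*g - 5))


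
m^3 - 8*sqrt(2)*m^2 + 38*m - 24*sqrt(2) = (m - 4*sqrt(2))*(m - 3*sqrt(2))*(m - sqrt(2))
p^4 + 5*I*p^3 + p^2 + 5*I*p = p*(p - I)*(p + I)*(p + 5*I)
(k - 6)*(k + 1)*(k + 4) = k^3 - k^2 - 26*k - 24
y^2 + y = y*(y + 1)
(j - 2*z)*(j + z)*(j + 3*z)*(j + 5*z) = j^4 + 7*j^3*z + 5*j^2*z^2 - 31*j*z^3 - 30*z^4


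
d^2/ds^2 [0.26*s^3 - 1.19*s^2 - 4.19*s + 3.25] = 1.56*s - 2.38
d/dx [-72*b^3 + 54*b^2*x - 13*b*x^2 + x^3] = 54*b^2 - 26*b*x + 3*x^2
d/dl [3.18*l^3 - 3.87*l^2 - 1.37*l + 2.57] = 9.54*l^2 - 7.74*l - 1.37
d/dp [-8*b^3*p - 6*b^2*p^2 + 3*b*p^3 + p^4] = -8*b^3 - 12*b^2*p + 9*b*p^2 + 4*p^3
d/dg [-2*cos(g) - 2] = 2*sin(g)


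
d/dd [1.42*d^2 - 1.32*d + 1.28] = 2.84*d - 1.32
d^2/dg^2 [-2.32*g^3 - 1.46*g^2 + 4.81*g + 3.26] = -13.92*g - 2.92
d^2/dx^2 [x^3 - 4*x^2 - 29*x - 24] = 6*x - 8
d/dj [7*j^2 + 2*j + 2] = 14*j + 2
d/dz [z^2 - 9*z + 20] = 2*z - 9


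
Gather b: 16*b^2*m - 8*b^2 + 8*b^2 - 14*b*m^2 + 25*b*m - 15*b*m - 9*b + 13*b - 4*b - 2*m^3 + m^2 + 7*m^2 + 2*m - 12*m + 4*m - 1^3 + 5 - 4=16*b^2*m + b*(-14*m^2 + 10*m) - 2*m^3 + 8*m^2 - 6*m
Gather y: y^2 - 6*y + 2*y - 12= y^2 - 4*y - 12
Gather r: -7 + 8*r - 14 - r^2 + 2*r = -r^2 + 10*r - 21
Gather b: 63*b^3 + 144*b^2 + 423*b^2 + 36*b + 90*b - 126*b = 63*b^3 + 567*b^2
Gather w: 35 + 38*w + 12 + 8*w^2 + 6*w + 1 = 8*w^2 + 44*w + 48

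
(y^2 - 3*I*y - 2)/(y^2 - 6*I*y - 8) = (y - I)/(y - 4*I)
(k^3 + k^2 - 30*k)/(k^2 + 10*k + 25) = k*(k^2 + k - 30)/(k^2 + 10*k + 25)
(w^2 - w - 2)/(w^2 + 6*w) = (w^2 - w - 2)/(w*(w + 6))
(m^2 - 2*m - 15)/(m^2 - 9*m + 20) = (m + 3)/(m - 4)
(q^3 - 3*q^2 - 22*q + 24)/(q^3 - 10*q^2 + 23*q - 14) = (q^2 - 2*q - 24)/(q^2 - 9*q + 14)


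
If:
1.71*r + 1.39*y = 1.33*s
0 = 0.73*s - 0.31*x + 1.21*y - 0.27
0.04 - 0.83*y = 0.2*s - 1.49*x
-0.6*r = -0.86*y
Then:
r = 0.12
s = 0.25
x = 0.05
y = 0.09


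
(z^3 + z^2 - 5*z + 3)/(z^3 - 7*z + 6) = (z - 1)/(z - 2)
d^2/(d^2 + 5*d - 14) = d^2/(d^2 + 5*d - 14)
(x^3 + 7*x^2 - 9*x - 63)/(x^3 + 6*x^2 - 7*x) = (x^2 - 9)/(x*(x - 1))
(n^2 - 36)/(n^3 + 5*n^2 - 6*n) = (n - 6)/(n*(n - 1))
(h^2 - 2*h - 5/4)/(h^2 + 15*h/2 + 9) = (4*h^2 - 8*h - 5)/(2*(2*h^2 + 15*h + 18))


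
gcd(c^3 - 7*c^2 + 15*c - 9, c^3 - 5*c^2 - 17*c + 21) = c - 1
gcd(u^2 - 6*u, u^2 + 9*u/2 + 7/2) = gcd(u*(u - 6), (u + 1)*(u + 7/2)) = 1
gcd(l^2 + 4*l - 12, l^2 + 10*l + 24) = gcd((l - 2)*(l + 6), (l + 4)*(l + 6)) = l + 6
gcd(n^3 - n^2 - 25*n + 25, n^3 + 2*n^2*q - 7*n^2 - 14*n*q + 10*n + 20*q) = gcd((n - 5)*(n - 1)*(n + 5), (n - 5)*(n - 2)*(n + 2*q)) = n - 5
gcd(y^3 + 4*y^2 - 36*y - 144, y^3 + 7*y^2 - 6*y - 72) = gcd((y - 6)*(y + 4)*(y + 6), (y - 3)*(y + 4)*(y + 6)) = y^2 + 10*y + 24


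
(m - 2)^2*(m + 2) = m^3 - 2*m^2 - 4*m + 8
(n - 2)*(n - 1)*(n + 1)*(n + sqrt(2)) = n^4 - 2*n^3 + sqrt(2)*n^3 - 2*sqrt(2)*n^2 - n^2 - sqrt(2)*n + 2*n + 2*sqrt(2)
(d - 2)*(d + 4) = d^2 + 2*d - 8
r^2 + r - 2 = (r - 1)*(r + 2)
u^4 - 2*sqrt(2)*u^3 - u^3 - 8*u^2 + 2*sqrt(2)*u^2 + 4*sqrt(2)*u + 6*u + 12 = (u - 2)*(u + 1)*(u - 3*sqrt(2))*(u + sqrt(2))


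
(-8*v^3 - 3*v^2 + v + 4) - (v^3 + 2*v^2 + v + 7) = -9*v^3 - 5*v^2 - 3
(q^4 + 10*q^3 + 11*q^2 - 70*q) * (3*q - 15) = 3*q^5 + 15*q^4 - 117*q^3 - 375*q^2 + 1050*q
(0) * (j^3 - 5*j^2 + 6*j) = 0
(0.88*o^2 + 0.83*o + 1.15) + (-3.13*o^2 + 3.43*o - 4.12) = -2.25*o^2 + 4.26*o - 2.97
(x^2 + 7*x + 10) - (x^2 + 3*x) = 4*x + 10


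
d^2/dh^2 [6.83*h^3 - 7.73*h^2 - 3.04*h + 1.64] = 40.98*h - 15.46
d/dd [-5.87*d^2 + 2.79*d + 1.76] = 2.79 - 11.74*d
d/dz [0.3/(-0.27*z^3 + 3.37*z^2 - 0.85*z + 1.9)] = (0.243*z^2 - 2.022*z + 0.255)/(0.27*z^3 - 3.37*z^2 + 0.85*z - 1.9)^2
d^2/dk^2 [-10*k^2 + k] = -20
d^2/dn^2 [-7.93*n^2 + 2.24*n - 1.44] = -15.8600000000000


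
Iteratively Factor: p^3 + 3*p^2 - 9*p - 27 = (p + 3)*(p^2 - 9) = (p - 3)*(p + 3)*(p + 3)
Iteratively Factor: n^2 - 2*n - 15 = (n + 3)*(n - 5)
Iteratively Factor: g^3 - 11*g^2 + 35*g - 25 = (g - 1)*(g^2 - 10*g + 25) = (g - 5)*(g - 1)*(g - 5)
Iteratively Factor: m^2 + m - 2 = (m + 2)*(m - 1)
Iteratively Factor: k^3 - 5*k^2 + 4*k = (k - 1)*(k^2 - 4*k) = (k - 4)*(k - 1)*(k)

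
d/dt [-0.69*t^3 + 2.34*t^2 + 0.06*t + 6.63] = -2.07*t^2 + 4.68*t + 0.06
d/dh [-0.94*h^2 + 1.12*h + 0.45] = 1.12 - 1.88*h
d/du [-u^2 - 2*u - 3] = -2*u - 2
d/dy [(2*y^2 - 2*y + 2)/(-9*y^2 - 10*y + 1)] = 2*(-19*y^2 + 20*y + 9)/(81*y^4 + 180*y^3 + 82*y^2 - 20*y + 1)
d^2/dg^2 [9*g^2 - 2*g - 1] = 18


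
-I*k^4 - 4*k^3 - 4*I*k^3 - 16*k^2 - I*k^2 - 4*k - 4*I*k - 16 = (k + 4)*(k - 4*I)*(k - I)*(-I*k + 1)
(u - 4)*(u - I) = u^2 - 4*u - I*u + 4*I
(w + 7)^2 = w^2 + 14*w + 49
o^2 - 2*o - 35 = (o - 7)*(o + 5)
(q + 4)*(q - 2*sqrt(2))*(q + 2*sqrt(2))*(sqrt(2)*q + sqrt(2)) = sqrt(2)*q^4 + 5*sqrt(2)*q^3 - 4*sqrt(2)*q^2 - 40*sqrt(2)*q - 32*sqrt(2)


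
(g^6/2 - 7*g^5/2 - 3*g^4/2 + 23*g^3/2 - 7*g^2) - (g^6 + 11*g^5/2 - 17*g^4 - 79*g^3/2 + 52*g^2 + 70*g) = -g^6/2 - 9*g^5 + 31*g^4/2 + 51*g^3 - 59*g^2 - 70*g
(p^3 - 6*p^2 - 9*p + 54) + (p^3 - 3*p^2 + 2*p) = 2*p^3 - 9*p^2 - 7*p + 54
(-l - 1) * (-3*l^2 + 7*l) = 3*l^3 - 4*l^2 - 7*l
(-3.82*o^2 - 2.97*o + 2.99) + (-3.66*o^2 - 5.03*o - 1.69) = -7.48*o^2 - 8.0*o + 1.3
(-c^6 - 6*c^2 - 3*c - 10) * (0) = 0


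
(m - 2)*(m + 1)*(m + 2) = m^3 + m^2 - 4*m - 4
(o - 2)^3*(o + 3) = o^4 - 3*o^3 - 6*o^2 + 28*o - 24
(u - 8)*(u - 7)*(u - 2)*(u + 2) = u^4 - 15*u^3 + 52*u^2 + 60*u - 224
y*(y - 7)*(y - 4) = y^3 - 11*y^2 + 28*y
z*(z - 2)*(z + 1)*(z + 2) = z^4 + z^3 - 4*z^2 - 4*z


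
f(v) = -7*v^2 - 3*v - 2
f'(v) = -14*v - 3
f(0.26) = -3.25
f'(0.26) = -6.64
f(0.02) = -2.06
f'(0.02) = -3.28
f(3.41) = -93.63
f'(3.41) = -50.74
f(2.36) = -48.07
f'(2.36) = -36.04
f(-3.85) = -94.21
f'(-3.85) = 50.90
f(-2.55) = -39.87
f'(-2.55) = 32.70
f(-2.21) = -29.56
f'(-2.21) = 27.94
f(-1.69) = -16.92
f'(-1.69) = 20.66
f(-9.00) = -542.00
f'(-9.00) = 123.00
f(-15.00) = -1532.00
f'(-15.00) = 207.00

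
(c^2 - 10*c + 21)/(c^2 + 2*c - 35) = (c^2 - 10*c + 21)/(c^2 + 2*c - 35)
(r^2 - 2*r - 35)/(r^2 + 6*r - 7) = (r^2 - 2*r - 35)/(r^2 + 6*r - 7)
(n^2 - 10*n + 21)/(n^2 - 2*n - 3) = (n - 7)/(n + 1)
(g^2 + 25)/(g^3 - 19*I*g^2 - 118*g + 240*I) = (g + 5*I)/(g^2 - 14*I*g - 48)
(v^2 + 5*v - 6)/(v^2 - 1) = (v + 6)/(v + 1)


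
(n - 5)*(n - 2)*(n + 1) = n^3 - 6*n^2 + 3*n + 10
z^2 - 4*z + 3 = (z - 3)*(z - 1)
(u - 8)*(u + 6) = u^2 - 2*u - 48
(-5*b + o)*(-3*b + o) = 15*b^2 - 8*b*o + o^2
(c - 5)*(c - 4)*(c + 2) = c^3 - 7*c^2 + 2*c + 40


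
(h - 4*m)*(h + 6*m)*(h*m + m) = h^3*m + 2*h^2*m^2 + h^2*m - 24*h*m^3 + 2*h*m^2 - 24*m^3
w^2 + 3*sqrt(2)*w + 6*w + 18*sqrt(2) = (w + 6)*(w + 3*sqrt(2))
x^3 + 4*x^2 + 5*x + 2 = (x + 1)^2*(x + 2)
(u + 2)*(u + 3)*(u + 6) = u^3 + 11*u^2 + 36*u + 36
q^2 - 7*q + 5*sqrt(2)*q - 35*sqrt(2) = (q - 7)*(q + 5*sqrt(2))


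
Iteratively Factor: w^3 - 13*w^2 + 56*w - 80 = (w - 4)*(w^2 - 9*w + 20) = (w - 4)^2*(w - 5)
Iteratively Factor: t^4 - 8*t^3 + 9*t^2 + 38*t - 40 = (t - 1)*(t^3 - 7*t^2 + 2*t + 40) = (t - 5)*(t - 1)*(t^2 - 2*t - 8) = (t - 5)*(t - 4)*(t - 1)*(t + 2)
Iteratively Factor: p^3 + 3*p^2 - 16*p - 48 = (p + 3)*(p^2 - 16) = (p - 4)*(p + 3)*(p + 4)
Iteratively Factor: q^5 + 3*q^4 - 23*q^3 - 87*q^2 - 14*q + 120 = (q - 1)*(q^4 + 4*q^3 - 19*q^2 - 106*q - 120) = (q - 5)*(q - 1)*(q^3 + 9*q^2 + 26*q + 24) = (q - 5)*(q - 1)*(q + 2)*(q^2 + 7*q + 12) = (q - 5)*(q - 1)*(q + 2)*(q + 3)*(q + 4)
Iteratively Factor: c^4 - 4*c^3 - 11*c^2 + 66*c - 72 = (c - 2)*(c^3 - 2*c^2 - 15*c + 36) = (c - 3)*(c - 2)*(c^2 + c - 12) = (c - 3)^2*(c - 2)*(c + 4)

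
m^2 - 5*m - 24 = (m - 8)*(m + 3)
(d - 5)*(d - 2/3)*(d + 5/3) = d^3 - 4*d^2 - 55*d/9 + 50/9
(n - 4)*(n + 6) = n^2 + 2*n - 24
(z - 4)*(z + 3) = z^2 - z - 12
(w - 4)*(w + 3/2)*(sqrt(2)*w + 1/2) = sqrt(2)*w^3 - 5*sqrt(2)*w^2/2 + w^2/2 - 6*sqrt(2)*w - 5*w/4 - 3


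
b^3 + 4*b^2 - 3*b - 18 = (b - 2)*(b + 3)^2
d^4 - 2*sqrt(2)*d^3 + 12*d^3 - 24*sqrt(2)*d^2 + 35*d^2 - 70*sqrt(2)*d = d*(d + 5)*(d + 7)*(d - 2*sqrt(2))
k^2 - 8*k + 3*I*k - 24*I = (k - 8)*(k + 3*I)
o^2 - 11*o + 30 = (o - 6)*(o - 5)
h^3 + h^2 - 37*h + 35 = (h - 5)*(h - 1)*(h + 7)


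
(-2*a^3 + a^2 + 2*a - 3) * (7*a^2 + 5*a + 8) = -14*a^5 - 3*a^4 + 3*a^3 - 3*a^2 + a - 24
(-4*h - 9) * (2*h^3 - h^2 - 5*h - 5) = -8*h^4 - 14*h^3 + 29*h^2 + 65*h + 45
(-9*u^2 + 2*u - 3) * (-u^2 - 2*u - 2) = 9*u^4 + 16*u^3 + 17*u^2 + 2*u + 6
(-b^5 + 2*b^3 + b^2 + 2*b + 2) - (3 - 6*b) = -b^5 + 2*b^3 + b^2 + 8*b - 1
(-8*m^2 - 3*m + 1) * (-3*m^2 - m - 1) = 24*m^4 + 17*m^3 + 8*m^2 + 2*m - 1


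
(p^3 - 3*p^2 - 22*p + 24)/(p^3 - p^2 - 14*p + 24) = (p^2 - 7*p + 6)/(p^2 - 5*p + 6)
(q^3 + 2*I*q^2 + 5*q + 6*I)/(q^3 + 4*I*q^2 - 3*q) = (q - 2*I)/q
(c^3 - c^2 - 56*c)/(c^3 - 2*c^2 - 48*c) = (c + 7)/(c + 6)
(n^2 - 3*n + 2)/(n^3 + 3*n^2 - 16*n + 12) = 1/(n + 6)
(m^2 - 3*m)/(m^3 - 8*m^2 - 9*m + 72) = m/(m^2 - 5*m - 24)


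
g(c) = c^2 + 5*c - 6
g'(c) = 2*c + 5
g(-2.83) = -12.14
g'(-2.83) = -0.66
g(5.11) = 45.66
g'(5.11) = 15.22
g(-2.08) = -12.07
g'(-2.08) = 0.84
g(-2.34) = -12.22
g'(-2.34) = 0.32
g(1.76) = 5.90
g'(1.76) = 8.52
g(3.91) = 28.84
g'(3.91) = 12.82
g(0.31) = -4.35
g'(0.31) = 5.62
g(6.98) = 77.62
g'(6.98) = 18.96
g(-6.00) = 0.00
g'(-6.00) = -7.00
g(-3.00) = -12.00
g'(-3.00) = -1.00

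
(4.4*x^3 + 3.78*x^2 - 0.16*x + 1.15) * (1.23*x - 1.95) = 5.412*x^4 - 3.9306*x^3 - 7.5678*x^2 + 1.7265*x - 2.2425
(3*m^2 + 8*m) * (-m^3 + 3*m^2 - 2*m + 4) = -3*m^5 + m^4 + 18*m^3 - 4*m^2 + 32*m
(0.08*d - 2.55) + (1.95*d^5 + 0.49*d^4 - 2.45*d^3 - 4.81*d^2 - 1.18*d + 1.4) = 1.95*d^5 + 0.49*d^4 - 2.45*d^3 - 4.81*d^2 - 1.1*d - 1.15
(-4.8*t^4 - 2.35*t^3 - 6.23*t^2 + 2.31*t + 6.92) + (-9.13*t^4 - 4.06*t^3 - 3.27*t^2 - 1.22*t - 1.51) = -13.93*t^4 - 6.41*t^3 - 9.5*t^2 + 1.09*t + 5.41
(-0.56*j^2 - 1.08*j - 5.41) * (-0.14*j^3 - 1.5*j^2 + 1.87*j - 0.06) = 0.0784*j^5 + 0.9912*j^4 + 1.3302*j^3 + 6.129*j^2 - 10.0519*j + 0.3246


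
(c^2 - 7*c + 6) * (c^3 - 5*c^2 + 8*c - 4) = c^5 - 12*c^4 + 49*c^3 - 90*c^2 + 76*c - 24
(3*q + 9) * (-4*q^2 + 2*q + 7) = -12*q^3 - 30*q^2 + 39*q + 63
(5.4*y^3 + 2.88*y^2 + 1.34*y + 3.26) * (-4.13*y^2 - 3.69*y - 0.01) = -22.302*y^5 - 31.8204*y^4 - 16.2154*y^3 - 18.4372*y^2 - 12.0428*y - 0.0326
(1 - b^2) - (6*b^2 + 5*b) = -7*b^2 - 5*b + 1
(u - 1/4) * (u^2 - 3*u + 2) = u^3 - 13*u^2/4 + 11*u/4 - 1/2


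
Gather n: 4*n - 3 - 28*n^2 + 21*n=-28*n^2 + 25*n - 3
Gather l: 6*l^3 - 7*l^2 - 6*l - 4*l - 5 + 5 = 6*l^3 - 7*l^2 - 10*l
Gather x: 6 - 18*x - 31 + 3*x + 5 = -15*x - 20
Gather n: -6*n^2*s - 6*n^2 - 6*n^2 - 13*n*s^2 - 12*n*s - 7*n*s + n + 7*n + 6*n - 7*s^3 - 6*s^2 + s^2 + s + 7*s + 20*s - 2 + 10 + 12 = n^2*(-6*s - 12) + n*(-13*s^2 - 19*s + 14) - 7*s^3 - 5*s^2 + 28*s + 20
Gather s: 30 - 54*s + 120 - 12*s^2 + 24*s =-12*s^2 - 30*s + 150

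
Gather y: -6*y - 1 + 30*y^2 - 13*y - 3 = 30*y^2 - 19*y - 4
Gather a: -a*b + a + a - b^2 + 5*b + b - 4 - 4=a*(2 - b) - b^2 + 6*b - 8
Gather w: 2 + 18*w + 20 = 18*w + 22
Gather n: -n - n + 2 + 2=4 - 2*n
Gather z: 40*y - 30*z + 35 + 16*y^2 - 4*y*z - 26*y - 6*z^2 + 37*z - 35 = 16*y^2 + 14*y - 6*z^2 + z*(7 - 4*y)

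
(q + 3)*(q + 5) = q^2 + 8*q + 15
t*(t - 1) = t^2 - t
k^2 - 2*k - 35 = (k - 7)*(k + 5)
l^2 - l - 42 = (l - 7)*(l + 6)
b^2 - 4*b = b*(b - 4)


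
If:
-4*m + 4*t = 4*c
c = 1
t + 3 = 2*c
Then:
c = 1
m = -2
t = -1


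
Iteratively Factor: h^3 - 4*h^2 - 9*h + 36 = (h + 3)*(h^2 - 7*h + 12) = (h - 4)*(h + 3)*(h - 3)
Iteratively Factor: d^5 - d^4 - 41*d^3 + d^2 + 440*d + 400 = (d - 5)*(d^4 + 4*d^3 - 21*d^2 - 104*d - 80) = (d - 5)*(d + 1)*(d^3 + 3*d^2 - 24*d - 80) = (d - 5)*(d + 1)*(d + 4)*(d^2 - d - 20) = (d - 5)^2*(d + 1)*(d + 4)*(d + 4)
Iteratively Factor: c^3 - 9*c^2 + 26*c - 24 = (c - 4)*(c^2 - 5*c + 6) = (c - 4)*(c - 3)*(c - 2)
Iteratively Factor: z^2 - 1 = (z + 1)*(z - 1)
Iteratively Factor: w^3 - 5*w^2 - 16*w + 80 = (w + 4)*(w^2 - 9*w + 20) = (w - 5)*(w + 4)*(w - 4)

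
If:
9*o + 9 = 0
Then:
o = -1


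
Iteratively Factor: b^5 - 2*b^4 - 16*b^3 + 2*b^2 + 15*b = (b - 5)*(b^4 + 3*b^3 - b^2 - 3*b) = (b - 5)*(b - 1)*(b^3 + 4*b^2 + 3*b) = b*(b - 5)*(b - 1)*(b^2 + 4*b + 3) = b*(b - 5)*(b - 1)*(b + 3)*(b + 1)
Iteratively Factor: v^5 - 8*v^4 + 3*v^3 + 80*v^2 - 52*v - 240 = (v + 2)*(v^4 - 10*v^3 + 23*v^2 + 34*v - 120) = (v - 3)*(v + 2)*(v^3 - 7*v^2 + 2*v + 40) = (v - 3)*(v + 2)^2*(v^2 - 9*v + 20) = (v - 5)*(v - 3)*(v + 2)^2*(v - 4)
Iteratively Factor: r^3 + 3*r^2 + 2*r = (r + 2)*(r^2 + r) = r*(r + 2)*(r + 1)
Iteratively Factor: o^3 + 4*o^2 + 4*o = (o + 2)*(o^2 + 2*o) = (o + 2)^2*(o)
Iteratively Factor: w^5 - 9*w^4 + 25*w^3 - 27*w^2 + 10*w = (w)*(w^4 - 9*w^3 + 25*w^2 - 27*w + 10) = w*(w - 1)*(w^3 - 8*w^2 + 17*w - 10) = w*(w - 5)*(w - 1)*(w^2 - 3*w + 2) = w*(w - 5)*(w - 2)*(w - 1)*(w - 1)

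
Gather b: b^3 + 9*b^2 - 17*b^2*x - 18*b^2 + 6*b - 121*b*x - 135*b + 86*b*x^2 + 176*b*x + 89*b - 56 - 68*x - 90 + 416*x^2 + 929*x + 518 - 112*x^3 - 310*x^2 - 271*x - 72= b^3 + b^2*(-17*x - 9) + b*(86*x^2 + 55*x - 40) - 112*x^3 + 106*x^2 + 590*x + 300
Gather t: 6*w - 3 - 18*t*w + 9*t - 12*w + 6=t*(9 - 18*w) - 6*w + 3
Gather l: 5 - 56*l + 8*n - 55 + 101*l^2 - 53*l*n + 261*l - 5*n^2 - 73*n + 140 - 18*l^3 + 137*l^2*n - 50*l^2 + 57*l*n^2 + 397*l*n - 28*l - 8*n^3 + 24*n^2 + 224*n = -18*l^3 + l^2*(137*n + 51) + l*(57*n^2 + 344*n + 177) - 8*n^3 + 19*n^2 + 159*n + 90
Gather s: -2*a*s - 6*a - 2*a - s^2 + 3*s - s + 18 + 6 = -8*a - s^2 + s*(2 - 2*a) + 24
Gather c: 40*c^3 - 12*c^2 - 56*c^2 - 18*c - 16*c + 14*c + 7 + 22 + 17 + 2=40*c^3 - 68*c^2 - 20*c + 48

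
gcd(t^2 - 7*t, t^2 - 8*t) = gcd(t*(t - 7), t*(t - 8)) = t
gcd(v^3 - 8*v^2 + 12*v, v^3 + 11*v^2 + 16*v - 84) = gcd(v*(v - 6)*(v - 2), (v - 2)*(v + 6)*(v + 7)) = v - 2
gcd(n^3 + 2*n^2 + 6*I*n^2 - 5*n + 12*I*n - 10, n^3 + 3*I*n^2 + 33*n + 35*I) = n + I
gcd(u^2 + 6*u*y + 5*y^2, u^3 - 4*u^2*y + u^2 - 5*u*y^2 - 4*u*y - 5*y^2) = u + y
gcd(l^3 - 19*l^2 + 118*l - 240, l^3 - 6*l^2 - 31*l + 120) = l - 8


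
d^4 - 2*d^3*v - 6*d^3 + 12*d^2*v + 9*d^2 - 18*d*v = d*(d - 3)^2*(d - 2*v)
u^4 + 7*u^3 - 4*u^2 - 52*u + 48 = (u - 2)*(u - 1)*(u + 4)*(u + 6)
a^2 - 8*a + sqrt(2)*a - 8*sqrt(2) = (a - 8)*(a + sqrt(2))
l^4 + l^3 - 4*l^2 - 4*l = l*(l - 2)*(l + 1)*(l + 2)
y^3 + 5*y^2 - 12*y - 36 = (y - 3)*(y + 2)*(y + 6)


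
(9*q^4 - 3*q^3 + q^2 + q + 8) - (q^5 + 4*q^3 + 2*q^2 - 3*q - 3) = -q^5 + 9*q^4 - 7*q^3 - q^2 + 4*q + 11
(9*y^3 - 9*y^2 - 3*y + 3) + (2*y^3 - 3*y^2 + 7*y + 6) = 11*y^3 - 12*y^2 + 4*y + 9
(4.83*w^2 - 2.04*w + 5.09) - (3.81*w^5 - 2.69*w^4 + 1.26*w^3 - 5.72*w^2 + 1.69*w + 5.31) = -3.81*w^5 + 2.69*w^4 - 1.26*w^3 + 10.55*w^2 - 3.73*w - 0.22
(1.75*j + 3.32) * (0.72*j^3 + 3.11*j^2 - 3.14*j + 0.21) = 1.26*j^4 + 7.8329*j^3 + 4.8302*j^2 - 10.0573*j + 0.6972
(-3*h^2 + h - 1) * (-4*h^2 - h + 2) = 12*h^4 - h^3 - 3*h^2 + 3*h - 2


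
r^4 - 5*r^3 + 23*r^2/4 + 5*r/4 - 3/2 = (r - 3)*(r - 2)*(r - 1/2)*(r + 1/2)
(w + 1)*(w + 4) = w^2 + 5*w + 4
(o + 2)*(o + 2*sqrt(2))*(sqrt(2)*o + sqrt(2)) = sqrt(2)*o^3 + 4*o^2 + 3*sqrt(2)*o^2 + 2*sqrt(2)*o + 12*o + 8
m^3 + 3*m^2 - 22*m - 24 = (m - 4)*(m + 1)*(m + 6)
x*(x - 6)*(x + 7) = x^3 + x^2 - 42*x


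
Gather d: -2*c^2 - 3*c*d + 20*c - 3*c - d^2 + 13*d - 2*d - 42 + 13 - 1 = -2*c^2 + 17*c - d^2 + d*(11 - 3*c) - 30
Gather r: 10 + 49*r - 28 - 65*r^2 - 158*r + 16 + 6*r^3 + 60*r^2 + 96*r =6*r^3 - 5*r^2 - 13*r - 2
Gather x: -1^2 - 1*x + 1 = -x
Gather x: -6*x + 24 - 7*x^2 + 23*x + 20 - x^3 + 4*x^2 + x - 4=-x^3 - 3*x^2 + 18*x + 40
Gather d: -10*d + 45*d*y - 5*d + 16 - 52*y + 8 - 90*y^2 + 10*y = d*(45*y - 15) - 90*y^2 - 42*y + 24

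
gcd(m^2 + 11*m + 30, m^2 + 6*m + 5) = m + 5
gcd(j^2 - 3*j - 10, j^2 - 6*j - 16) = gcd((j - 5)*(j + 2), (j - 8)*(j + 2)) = j + 2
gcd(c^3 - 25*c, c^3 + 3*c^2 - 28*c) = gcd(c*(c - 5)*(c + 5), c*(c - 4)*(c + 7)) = c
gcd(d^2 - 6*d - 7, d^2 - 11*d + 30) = 1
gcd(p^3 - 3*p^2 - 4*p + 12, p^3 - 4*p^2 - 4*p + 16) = p^2 - 4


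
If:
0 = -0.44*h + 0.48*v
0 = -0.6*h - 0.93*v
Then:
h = 0.00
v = 0.00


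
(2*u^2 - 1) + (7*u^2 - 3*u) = 9*u^2 - 3*u - 1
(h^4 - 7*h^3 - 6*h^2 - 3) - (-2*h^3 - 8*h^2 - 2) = h^4 - 5*h^3 + 2*h^2 - 1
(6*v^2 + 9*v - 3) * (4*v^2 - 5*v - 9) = 24*v^4 + 6*v^3 - 111*v^2 - 66*v + 27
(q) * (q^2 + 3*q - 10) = q^3 + 3*q^2 - 10*q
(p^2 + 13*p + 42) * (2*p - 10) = 2*p^3 + 16*p^2 - 46*p - 420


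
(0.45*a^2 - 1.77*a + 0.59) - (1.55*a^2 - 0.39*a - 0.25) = -1.1*a^2 - 1.38*a + 0.84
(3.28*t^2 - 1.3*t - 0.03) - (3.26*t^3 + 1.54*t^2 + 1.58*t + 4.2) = -3.26*t^3 + 1.74*t^2 - 2.88*t - 4.23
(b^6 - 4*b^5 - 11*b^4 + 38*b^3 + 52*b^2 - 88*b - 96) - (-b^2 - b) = b^6 - 4*b^5 - 11*b^4 + 38*b^3 + 53*b^2 - 87*b - 96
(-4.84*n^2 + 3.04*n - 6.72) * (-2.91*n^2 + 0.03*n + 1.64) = 14.0844*n^4 - 8.9916*n^3 + 11.7088*n^2 + 4.784*n - 11.0208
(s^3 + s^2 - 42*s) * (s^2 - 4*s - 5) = s^5 - 3*s^4 - 51*s^3 + 163*s^2 + 210*s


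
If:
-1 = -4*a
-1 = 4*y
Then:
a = 1/4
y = -1/4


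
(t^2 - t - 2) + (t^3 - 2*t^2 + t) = t^3 - t^2 - 2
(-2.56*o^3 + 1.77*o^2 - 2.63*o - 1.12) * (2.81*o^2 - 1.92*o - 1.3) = -7.1936*o^5 + 9.8889*o^4 - 7.4607*o^3 - 0.3986*o^2 + 5.5694*o + 1.456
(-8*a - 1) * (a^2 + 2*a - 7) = -8*a^3 - 17*a^2 + 54*a + 7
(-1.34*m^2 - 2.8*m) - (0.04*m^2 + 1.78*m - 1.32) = -1.38*m^2 - 4.58*m + 1.32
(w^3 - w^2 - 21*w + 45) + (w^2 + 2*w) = w^3 - 19*w + 45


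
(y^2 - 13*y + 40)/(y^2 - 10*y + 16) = (y - 5)/(y - 2)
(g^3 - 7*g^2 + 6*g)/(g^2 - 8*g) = (g^2 - 7*g + 6)/(g - 8)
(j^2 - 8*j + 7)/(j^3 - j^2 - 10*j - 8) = (-j^2 + 8*j - 7)/(-j^3 + j^2 + 10*j + 8)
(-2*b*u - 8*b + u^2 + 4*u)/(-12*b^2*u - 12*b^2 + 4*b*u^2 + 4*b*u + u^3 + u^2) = (u + 4)/(6*b*u + 6*b + u^2 + u)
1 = 1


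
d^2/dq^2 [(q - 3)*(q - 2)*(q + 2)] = 6*q - 6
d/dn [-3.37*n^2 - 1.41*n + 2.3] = -6.74*n - 1.41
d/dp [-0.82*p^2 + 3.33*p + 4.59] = 3.33 - 1.64*p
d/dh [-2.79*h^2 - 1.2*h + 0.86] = -5.58*h - 1.2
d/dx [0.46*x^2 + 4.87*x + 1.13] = 0.92*x + 4.87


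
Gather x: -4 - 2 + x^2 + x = x^2 + x - 6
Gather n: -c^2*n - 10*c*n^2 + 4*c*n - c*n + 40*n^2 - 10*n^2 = n^2*(30 - 10*c) + n*(-c^2 + 3*c)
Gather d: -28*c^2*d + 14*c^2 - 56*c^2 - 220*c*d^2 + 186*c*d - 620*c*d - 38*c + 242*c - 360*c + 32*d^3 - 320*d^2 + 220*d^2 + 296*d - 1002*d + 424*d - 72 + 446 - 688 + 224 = -42*c^2 - 156*c + 32*d^3 + d^2*(-220*c - 100) + d*(-28*c^2 - 434*c - 282) - 90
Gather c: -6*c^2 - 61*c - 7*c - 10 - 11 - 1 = -6*c^2 - 68*c - 22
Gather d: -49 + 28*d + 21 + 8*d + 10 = 36*d - 18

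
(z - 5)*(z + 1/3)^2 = z^3 - 13*z^2/3 - 29*z/9 - 5/9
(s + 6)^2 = s^2 + 12*s + 36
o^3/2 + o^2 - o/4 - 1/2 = (o/2 + 1)*(o - sqrt(2)/2)*(o + sqrt(2)/2)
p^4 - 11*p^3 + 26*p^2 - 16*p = p*(p - 8)*(p - 2)*(p - 1)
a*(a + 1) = a^2 + a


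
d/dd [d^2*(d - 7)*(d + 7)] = 4*d^3 - 98*d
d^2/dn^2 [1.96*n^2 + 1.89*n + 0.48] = 3.92000000000000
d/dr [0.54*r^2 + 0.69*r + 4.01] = 1.08*r + 0.69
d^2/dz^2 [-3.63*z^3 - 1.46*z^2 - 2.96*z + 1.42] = -21.78*z - 2.92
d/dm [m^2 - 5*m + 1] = 2*m - 5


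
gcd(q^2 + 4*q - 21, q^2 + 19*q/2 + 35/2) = q + 7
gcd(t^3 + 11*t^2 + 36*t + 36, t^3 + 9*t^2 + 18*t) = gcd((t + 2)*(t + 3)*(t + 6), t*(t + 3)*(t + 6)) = t^2 + 9*t + 18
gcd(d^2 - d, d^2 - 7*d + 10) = 1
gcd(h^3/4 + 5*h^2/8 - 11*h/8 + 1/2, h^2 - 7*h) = 1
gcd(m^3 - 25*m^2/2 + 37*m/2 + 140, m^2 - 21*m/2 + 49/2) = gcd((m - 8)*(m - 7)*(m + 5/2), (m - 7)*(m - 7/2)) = m - 7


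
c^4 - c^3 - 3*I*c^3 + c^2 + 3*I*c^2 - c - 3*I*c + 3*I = (c - 1)*(c - 3*I)*(c - I)*(c + I)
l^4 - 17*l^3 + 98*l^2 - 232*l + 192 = (l - 8)*(l - 4)*(l - 3)*(l - 2)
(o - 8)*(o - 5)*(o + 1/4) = o^3 - 51*o^2/4 + 147*o/4 + 10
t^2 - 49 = (t - 7)*(t + 7)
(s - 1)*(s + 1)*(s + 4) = s^3 + 4*s^2 - s - 4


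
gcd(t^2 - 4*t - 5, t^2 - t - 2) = t + 1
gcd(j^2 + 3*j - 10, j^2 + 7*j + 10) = j + 5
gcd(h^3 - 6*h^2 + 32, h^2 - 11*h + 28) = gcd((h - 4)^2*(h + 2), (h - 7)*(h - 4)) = h - 4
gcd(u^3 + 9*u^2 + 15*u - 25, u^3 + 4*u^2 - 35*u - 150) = u^2 + 10*u + 25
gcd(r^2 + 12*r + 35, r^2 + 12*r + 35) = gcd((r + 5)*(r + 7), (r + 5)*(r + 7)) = r^2 + 12*r + 35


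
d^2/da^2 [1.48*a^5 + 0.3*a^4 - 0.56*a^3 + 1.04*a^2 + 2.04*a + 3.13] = 29.6*a^3 + 3.6*a^2 - 3.36*a + 2.08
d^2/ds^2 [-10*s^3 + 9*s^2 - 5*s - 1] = 18 - 60*s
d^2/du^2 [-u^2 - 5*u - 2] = -2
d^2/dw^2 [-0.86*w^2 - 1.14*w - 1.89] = -1.72000000000000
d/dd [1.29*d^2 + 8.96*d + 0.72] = 2.58*d + 8.96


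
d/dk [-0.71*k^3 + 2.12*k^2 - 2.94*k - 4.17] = -2.13*k^2 + 4.24*k - 2.94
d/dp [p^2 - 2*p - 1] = 2*p - 2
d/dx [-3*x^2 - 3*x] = -6*x - 3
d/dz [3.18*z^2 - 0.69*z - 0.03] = 6.36*z - 0.69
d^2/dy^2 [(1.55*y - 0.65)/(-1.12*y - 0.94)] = (4.44089209850063e-16*y + 4.8944)/(1.12*y + 0.94)^3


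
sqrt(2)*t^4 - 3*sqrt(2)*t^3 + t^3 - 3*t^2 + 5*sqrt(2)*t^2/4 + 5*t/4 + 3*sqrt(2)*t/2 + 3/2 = (t - 2)*(t - 3/2)*(t + sqrt(2)/2)*(sqrt(2)*t + sqrt(2)/2)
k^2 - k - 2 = (k - 2)*(k + 1)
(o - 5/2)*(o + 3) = o^2 + o/2 - 15/2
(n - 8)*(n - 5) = n^2 - 13*n + 40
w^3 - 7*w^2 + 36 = (w - 6)*(w - 3)*(w + 2)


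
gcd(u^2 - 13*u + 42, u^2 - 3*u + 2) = 1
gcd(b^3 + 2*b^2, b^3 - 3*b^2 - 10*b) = b^2 + 2*b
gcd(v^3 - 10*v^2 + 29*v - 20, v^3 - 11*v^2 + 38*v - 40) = v^2 - 9*v + 20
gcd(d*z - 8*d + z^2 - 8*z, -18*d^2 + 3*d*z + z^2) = 1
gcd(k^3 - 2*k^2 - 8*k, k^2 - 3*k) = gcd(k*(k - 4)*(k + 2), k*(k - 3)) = k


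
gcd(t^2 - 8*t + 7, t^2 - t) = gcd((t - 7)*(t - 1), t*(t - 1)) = t - 1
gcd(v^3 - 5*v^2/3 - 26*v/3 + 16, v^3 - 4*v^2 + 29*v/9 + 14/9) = v - 2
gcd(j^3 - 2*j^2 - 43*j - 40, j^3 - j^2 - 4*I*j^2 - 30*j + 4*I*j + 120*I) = j + 5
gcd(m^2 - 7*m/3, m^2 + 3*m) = m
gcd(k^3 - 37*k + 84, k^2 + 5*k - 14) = k + 7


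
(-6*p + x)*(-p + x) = 6*p^2 - 7*p*x + x^2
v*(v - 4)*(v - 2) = v^3 - 6*v^2 + 8*v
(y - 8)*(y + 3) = y^2 - 5*y - 24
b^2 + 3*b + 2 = (b + 1)*(b + 2)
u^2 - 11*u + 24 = (u - 8)*(u - 3)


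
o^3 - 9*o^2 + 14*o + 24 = (o - 6)*(o - 4)*(o + 1)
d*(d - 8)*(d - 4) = d^3 - 12*d^2 + 32*d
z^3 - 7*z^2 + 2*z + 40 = (z - 5)*(z - 4)*(z + 2)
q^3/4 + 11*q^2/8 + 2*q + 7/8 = (q/4 + 1/4)*(q + 1)*(q + 7/2)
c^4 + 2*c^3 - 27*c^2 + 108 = (c - 3)^2*(c + 2)*(c + 6)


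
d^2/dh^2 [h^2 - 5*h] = 2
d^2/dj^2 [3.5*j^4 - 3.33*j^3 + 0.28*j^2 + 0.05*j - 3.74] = 42.0*j^2 - 19.98*j + 0.56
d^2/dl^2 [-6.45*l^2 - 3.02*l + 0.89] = -12.9000000000000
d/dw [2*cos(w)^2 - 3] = -2*sin(2*w)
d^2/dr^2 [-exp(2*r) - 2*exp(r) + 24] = (-4*exp(r) - 2)*exp(r)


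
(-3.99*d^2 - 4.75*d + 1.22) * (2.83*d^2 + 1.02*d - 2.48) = -11.2917*d^4 - 17.5123*d^3 + 8.5028*d^2 + 13.0244*d - 3.0256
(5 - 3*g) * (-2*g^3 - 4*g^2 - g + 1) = 6*g^4 + 2*g^3 - 17*g^2 - 8*g + 5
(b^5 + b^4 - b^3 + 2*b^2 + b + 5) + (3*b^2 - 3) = b^5 + b^4 - b^3 + 5*b^2 + b + 2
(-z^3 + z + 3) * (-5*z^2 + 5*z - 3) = 5*z^5 - 5*z^4 - 2*z^3 - 10*z^2 + 12*z - 9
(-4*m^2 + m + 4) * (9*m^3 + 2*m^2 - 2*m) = -36*m^5 + m^4 + 46*m^3 + 6*m^2 - 8*m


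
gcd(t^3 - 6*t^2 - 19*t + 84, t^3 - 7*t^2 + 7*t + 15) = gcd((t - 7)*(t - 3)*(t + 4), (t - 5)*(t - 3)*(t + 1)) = t - 3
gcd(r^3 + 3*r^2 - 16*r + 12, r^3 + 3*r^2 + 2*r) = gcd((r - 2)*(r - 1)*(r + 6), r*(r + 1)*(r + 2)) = 1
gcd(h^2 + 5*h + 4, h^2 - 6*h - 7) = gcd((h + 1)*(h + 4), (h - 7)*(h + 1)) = h + 1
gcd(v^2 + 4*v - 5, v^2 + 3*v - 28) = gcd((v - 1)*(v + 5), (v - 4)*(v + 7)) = 1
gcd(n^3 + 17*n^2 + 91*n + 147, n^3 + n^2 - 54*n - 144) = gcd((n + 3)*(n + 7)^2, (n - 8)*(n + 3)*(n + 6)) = n + 3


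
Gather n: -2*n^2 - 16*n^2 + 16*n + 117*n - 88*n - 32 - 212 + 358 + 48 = -18*n^2 + 45*n + 162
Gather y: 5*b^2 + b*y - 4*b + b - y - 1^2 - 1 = 5*b^2 - 3*b + y*(b - 1) - 2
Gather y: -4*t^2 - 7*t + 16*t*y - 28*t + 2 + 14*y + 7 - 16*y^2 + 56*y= -4*t^2 - 35*t - 16*y^2 + y*(16*t + 70) + 9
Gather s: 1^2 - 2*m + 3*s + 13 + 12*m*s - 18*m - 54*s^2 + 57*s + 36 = -20*m - 54*s^2 + s*(12*m + 60) + 50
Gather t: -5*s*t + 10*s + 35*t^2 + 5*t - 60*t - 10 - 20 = 10*s + 35*t^2 + t*(-5*s - 55) - 30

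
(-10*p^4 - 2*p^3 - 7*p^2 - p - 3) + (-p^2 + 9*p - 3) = -10*p^4 - 2*p^3 - 8*p^2 + 8*p - 6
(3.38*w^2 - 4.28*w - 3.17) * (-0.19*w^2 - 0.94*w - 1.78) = -0.6422*w^4 - 2.364*w^3 - 1.3909*w^2 + 10.5982*w + 5.6426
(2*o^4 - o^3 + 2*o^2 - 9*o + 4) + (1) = 2*o^4 - o^3 + 2*o^2 - 9*o + 5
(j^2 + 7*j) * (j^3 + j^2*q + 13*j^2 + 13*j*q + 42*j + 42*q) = j^5 + j^4*q + 20*j^4 + 20*j^3*q + 133*j^3 + 133*j^2*q + 294*j^2 + 294*j*q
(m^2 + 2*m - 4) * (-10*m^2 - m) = -10*m^4 - 21*m^3 + 38*m^2 + 4*m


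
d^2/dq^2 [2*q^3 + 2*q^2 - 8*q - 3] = 12*q + 4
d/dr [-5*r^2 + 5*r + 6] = 5 - 10*r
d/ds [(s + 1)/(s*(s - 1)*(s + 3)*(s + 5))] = (-3*s^4 - 18*s^3 - 28*s^2 - 14*s + 15)/(s^2*(s^6 + 14*s^5 + 63*s^4 + 68*s^3 - 161*s^2 - 210*s + 225))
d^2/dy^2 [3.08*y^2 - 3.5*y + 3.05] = 6.16000000000000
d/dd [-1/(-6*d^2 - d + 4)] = (-12*d - 1)/(6*d^2 + d - 4)^2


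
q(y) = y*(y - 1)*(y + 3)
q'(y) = y*(y - 1) + y*(y + 3) + (y - 1)*(y + 3) = 3*y^2 + 4*y - 3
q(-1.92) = 6.05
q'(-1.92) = 0.38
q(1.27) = 1.46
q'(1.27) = 6.92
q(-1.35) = 5.23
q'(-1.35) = -2.93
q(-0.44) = 1.62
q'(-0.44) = -4.18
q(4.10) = 90.24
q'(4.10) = 63.83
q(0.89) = -0.38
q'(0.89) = 2.94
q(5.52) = 212.58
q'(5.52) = 110.49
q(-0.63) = 2.43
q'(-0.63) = -4.33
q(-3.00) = 0.00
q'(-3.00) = 12.00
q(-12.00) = -1404.00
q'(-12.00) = 381.00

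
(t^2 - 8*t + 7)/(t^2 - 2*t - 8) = (-t^2 + 8*t - 7)/(-t^2 + 2*t + 8)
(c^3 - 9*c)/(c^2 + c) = (c^2 - 9)/(c + 1)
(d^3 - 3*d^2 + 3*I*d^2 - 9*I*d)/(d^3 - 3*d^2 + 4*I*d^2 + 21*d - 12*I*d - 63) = d*(d + 3*I)/(d^2 + 4*I*d + 21)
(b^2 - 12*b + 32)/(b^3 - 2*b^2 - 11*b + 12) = (b - 8)/(b^2 + 2*b - 3)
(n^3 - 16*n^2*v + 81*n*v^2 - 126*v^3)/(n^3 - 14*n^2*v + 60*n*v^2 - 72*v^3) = (n^2 - 10*n*v + 21*v^2)/(n^2 - 8*n*v + 12*v^2)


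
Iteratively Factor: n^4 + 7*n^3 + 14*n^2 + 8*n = (n + 1)*(n^3 + 6*n^2 + 8*n) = (n + 1)*(n + 2)*(n^2 + 4*n) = (n + 1)*(n + 2)*(n + 4)*(n)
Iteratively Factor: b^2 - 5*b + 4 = (b - 1)*(b - 4)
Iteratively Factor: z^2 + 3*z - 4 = (z + 4)*(z - 1)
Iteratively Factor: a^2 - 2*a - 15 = (a - 5)*(a + 3)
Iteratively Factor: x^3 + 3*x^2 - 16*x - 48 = (x - 4)*(x^2 + 7*x + 12) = (x - 4)*(x + 3)*(x + 4)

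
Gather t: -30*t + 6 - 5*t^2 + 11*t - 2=-5*t^2 - 19*t + 4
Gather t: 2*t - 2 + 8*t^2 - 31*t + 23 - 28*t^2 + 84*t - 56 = -20*t^2 + 55*t - 35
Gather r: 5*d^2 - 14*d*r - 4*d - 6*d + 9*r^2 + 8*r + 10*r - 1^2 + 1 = 5*d^2 - 10*d + 9*r^2 + r*(18 - 14*d)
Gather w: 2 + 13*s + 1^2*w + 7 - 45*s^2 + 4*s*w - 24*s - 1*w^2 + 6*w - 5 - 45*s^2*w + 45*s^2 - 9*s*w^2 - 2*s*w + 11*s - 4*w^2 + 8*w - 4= w^2*(-9*s - 5) + w*(-45*s^2 + 2*s + 15)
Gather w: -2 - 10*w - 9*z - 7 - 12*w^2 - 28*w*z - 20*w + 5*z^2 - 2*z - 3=-12*w^2 + w*(-28*z - 30) + 5*z^2 - 11*z - 12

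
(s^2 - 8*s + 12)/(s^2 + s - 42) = (s - 2)/(s + 7)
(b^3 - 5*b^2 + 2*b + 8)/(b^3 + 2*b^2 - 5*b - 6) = (b - 4)/(b + 3)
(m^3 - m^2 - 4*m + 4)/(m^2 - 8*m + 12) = (m^2 + m - 2)/(m - 6)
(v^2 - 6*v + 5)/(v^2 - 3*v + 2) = (v - 5)/(v - 2)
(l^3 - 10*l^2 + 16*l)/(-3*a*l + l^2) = (-l^2 + 10*l - 16)/(3*a - l)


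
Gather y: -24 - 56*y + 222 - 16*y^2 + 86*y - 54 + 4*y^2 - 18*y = -12*y^2 + 12*y + 144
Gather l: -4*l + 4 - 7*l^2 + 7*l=-7*l^2 + 3*l + 4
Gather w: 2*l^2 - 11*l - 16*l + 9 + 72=2*l^2 - 27*l + 81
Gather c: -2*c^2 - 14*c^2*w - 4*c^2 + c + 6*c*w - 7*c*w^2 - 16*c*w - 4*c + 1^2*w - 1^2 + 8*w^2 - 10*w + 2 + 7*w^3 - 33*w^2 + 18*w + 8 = c^2*(-14*w - 6) + c*(-7*w^2 - 10*w - 3) + 7*w^3 - 25*w^2 + 9*w + 9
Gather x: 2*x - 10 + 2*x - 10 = 4*x - 20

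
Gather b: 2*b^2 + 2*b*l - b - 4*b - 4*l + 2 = 2*b^2 + b*(2*l - 5) - 4*l + 2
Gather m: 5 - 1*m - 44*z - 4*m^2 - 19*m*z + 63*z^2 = -4*m^2 + m*(-19*z - 1) + 63*z^2 - 44*z + 5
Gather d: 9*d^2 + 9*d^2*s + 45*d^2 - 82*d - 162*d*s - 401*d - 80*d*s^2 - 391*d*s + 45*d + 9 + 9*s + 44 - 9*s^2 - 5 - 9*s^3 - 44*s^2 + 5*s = d^2*(9*s + 54) + d*(-80*s^2 - 553*s - 438) - 9*s^3 - 53*s^2 + 14*s + 48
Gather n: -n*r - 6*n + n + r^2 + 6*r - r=n*(-r - 5) + r^2 + 5*r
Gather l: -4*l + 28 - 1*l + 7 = 35 - 5*l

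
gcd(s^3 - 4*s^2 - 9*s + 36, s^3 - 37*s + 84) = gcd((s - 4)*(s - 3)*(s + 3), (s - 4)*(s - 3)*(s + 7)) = s^2 - 7*s + 12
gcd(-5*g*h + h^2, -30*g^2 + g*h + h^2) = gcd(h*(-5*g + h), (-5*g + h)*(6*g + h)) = 5*g - h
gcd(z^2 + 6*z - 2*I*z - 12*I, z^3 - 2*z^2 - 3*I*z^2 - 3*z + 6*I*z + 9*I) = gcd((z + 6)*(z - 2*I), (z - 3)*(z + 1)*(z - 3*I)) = 1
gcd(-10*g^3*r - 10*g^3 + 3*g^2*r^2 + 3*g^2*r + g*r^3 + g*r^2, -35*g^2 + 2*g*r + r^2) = 1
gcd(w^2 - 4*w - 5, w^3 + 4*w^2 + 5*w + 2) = w + 1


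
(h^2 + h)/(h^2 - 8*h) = (h + 1)/(h - 8)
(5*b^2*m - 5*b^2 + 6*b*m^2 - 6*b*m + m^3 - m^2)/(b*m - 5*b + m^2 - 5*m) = (5*b*m - 5*b + m^2 - m)/(m - 5)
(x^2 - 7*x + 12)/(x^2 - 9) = (x - 4)/(x + 3)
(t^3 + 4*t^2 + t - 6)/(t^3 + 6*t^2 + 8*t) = (t^2 + 2*t - 3)/(t*(t + 4))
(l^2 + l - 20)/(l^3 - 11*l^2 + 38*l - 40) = (l + 5)/(l^2 - 7*l + 10)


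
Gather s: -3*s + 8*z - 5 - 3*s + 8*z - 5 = -6*s + 16*z - 10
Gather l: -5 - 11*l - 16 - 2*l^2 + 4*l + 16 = -2*l^2 - 7*l - 5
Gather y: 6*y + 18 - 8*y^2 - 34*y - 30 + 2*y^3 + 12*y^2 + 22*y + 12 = 2*y^3 + 4*y^2 - 6*y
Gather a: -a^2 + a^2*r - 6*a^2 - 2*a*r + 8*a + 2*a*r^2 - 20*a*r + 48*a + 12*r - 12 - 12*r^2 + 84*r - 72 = a^2*(r - 7) + a*(2*r^2 - 22*r + 56) - 12*r^2 + 96*r - 84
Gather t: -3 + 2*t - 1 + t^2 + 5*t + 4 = t^2 + 7*t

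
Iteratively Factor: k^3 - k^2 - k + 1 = (k + 1)*(k^2 - 2*k + 1) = (k - 1)*(k + 1)*(k - 1)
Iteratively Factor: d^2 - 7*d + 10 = (d - 5)*(d - 2)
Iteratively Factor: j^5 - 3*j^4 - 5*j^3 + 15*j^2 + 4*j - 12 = (j - 1)*(j^4 - 2*j^3 - 7*j^2 + 8*j + 12) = (j - 1)*(j + 1)*(j^3 - 3*j^2 - 4*j + 12) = (j - 2)*(j - 1)*(j + 1)*(j^2 - j - 6) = (j - 2)*(j - 1)*(j + 1)*(j + 2)*(j - 3)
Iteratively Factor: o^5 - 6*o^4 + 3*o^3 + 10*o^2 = (o)*(o^4 - 6*o^3 + 3*o^2 + 10*o) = o^2*(o^3 - 6*o^2 + 3*o + 10) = o^2*(o + 1)*(o^2 - 7*o + 10) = o^2*(o - 2)*(o + 1)*(o - 5)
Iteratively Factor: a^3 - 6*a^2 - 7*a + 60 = (a - 5)*(a^2 - a - 12) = (a - 5)*(a - 4)*(a + 3)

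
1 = 1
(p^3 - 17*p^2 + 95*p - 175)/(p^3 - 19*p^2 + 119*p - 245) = (p - 5)/(p - 7)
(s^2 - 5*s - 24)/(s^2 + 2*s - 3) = (s - 8)/(s - 1)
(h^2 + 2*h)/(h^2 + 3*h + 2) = h/(h + 1)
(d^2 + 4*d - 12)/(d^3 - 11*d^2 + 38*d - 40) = (d + 6)/(d^2 - 9*d + 20)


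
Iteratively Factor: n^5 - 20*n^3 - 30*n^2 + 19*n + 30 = (n + 3)*(n^4 - 3*n^3 - 11*n^2 + 3*n + 10) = (n + 2)*(n + 3)*(n^3 - 5*n^2 - n + 5) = (n - 1)*(n + 2)*(n + 3)*(n^2 - 4*n - 5) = (n - 5)*(n - 1)*(n + 2)*(n + 3)*(n + 1)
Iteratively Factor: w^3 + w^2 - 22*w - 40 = (w - 5)*(w^2 + 6*w + 8) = (w - 5)*(w + 4)*(w + 2)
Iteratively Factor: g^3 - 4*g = (g)*(g^2 - 4) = g*(g + 2)*(g - 2)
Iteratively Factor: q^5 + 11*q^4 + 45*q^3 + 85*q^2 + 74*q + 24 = (q + 2)*(q^4 + 9*q^3 + 27*q^2 + 31*q + 12) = (q + 2)*(q + 4)*(q^3 + 5*q^2 + 7*q + 3) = (q + 2)*(q + 3)*(q + 4)*(q^2 + 2*q + 1) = (q + 1)*(q + 2)*(q + 3)*(q + 4)*(q + 1)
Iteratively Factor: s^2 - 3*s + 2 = (s - 1)*(s - 2)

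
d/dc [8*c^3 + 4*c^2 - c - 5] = 24*c^2 + 8*c - 1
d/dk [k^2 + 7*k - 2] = 2*k + 7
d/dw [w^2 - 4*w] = 2*w - 4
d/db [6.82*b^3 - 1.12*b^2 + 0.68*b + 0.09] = 20.46*b^2 - 2.24*b + 0.68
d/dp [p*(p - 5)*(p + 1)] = 3*p^2 - 8*p - 5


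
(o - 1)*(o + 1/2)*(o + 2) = o^3 + 3*o^2/2 - 3*o/2 - 1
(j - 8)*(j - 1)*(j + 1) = j^3 - 8*j^2 - j + 8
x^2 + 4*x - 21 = (x - 3)*(x + 7)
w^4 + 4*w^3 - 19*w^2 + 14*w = w*(w - 2)*(w - 1)*(w + 7)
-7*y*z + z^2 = z*(-7*y + z)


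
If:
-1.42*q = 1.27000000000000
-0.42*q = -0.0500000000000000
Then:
No Solution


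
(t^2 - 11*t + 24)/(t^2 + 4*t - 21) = (t - 8)/(t + 7)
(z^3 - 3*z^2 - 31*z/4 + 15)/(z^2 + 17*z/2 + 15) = (z^2 - 11*z/2 + 6)/(z + 6)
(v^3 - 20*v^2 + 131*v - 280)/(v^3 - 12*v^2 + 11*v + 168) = (v - 5)/(v + 3)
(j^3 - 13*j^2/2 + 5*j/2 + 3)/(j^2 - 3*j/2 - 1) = (j^2 - 7*j + 6)/(j - 2)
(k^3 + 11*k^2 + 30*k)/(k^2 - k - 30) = k*(k + 6)/(k - 6)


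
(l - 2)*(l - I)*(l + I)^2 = l^4 - 2*l^3 + I*l^3 + l^2 - 2*I*l^2 - 2*l + I*l - 2*I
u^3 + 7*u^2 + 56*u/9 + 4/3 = (u + 1/3)*(u + 2/3)*(u + 6)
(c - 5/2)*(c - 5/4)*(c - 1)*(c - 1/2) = c^4 - 21*c^3/4 + 37*c^2/4 - 105*c/16 + 25/16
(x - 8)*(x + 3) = x^2 - 5*x - 24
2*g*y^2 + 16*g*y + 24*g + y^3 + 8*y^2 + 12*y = (2*g + y)*(y + 2)*(y + 6)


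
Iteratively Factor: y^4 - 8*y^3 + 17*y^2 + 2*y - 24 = (y + 1)*(y^3 - 9*y^2 + 26*y - 24) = (y - 4)*(y + 1)*(y^2 - 5*y + 6) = (y - 4)*(y - 2)*(y + 1)*(y - 3)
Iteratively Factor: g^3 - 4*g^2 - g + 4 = (g - 4)*(g^2 - 1) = (g - 4)*(g + 1)*(g - 1)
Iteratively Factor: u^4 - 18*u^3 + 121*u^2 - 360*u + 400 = (u - 5)*(u^3 - 13*u^2 + 56*u - 80) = (u - 5)*(u - 4)*(u^2 - 9*u + 20) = (u - 5)*(u - 4)^2*(u - 5)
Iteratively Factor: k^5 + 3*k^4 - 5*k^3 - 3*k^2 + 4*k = (k + 4)*(k^4 - k^3 - k^2 + k) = (k - 1)*(k + 4)*(k^3 - k) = k*(k - 1)*(k + 4)*(k^2 - 1) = k*(k - 1)*(k + 1)*(k + 4)*(k - 1)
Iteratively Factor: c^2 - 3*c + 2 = (c - 2)*(c - 1)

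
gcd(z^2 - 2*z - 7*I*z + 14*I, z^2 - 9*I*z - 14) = z - 7*I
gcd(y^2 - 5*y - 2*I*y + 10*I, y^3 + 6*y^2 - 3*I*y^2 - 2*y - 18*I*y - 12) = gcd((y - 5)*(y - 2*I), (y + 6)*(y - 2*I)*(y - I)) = y - 2*I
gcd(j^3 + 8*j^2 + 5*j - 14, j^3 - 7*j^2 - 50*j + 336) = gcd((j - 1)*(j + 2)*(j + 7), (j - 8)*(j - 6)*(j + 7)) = j + 7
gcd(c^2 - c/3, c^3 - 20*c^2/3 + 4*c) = c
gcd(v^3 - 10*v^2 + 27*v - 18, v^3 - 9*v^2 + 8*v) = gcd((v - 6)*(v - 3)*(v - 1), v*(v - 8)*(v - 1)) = v - 1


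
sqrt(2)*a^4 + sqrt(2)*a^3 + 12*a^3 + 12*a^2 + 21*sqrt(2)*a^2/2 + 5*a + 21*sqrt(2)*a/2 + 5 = (a + sqrt(2)/2)^2*(a + 5*sqrt(2))*(sqrt(2)*a + sqrt(2))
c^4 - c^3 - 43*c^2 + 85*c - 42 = (c - 6)*(c - 1)^2*(c + 7)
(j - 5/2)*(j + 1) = j^2 - 3*j/2 - 5/2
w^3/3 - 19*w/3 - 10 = (w/3 + 1)*(w - 5)*(w + 2)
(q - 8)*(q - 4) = q^2 - 12*q + 32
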